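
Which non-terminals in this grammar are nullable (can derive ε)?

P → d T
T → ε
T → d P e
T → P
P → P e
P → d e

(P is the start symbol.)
{ 'T' }

ε-productions: T → ε
So T is immediately nullable.
No further non-terminal can be added: every production for the remaining non-terminals contains a terminal or a non-nullable non-terminal.
Nullable = { 'T' }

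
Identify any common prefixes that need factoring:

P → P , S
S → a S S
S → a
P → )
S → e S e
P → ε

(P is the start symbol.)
Yes, S has productions with common prefix 'a'

Left-factoring is needed when two productions for the same non-terminal
share a common prefix on the right-hand side.

Productions for P:
  P → P , S
  P → )
  P → ε
Productions for S:
  S → a S S
  S → a
  S → e S e

Found common prefix 'a' in productions for S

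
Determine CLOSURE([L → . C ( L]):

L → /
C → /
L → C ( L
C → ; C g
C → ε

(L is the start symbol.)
To compute CLOSURE, for each item [A → α.Bβ] where B is a non-terminal, add [B → .γ] for all productions B → γ; repeat for the newly added items until nothing changes.

Start with: [L → . C ( L]
  [L → . C ( L] has the dot before C: add [C → . /], [C → . ; C g], [C → .]
No further items can be added.

CLOSURE = { [C → . /], [C → . ; C g], [C → .], [L → . C ( L] }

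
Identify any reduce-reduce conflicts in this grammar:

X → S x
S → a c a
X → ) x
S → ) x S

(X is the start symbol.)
No reduce-reduce conflicts

Augment with X' → X and build the canonical LR(0) collection (I0 = CLOSURE({[X' → . X]}), then GOTO on every symbol after a dot until no new states appear). It has 12 states:
  I0: { [S → . ) x S], [S → . a c a], [X → . ) x], [X → . S x], [X' → . X] }  — shift
  I1: { [S → ) . x S], [X → ) . x] }  — shift
  I2: { [X → S . x] }  — shift
  I3: { [X' → X .] }  — accept
  I4: { [S → a . c a] }  — shift
  I5: { [S → a c . a] }  — shift
  I6: { [S → a c a .] }  — reduce
  I7: { [X → S x .] }  — reduce
  I8: { [S → ) x . S], [S → . ) x S], [S → . a c a], [X → ) x .] }  — shift, reduce
  I9: { [S → ) . x S] }  — shift
  I10: { [S → ) x S .] }  — reduce
  I11: { [S → ) x . S], [S → . ) x S], [S → . a c a] }  — shift

No state contains more than one complete item.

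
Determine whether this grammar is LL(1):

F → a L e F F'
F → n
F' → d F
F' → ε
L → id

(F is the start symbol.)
No. Predict set conflict for F': { 'd' }

A grammar is LL(1) if for each non-terminal N with multiple productions, the predict sets of those productions are pairwise disjoint, where PREDICT(N → α) = (FIRST(α) \ {ε}) ∪ (FOLLOW(N) if α ⇒* ε).

Relevant sets:
  FOLLOW(F') = { $, 'd' }

For F:
  PREDICT(F → a L e F F') = { 'a' }
  PREDICT(F → n) = { 'n' }
For F':
  PREDICT(F' → d F) = { 'd' }
  PREDICT(F' → ε) = { $, 'd' }
L has a single production, so nothing to check there.

Conflict found: Predict set conflict for F': { 'd' }
The grammar is NOT LL(1).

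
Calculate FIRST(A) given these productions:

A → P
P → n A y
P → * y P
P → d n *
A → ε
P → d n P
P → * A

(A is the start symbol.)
{ '*', 'd', 'n', ε }

FIRST sets of the other non-terminals involved (by the same procedure, iterated to a fixed point):
  FIRST(P) = { '*', 'd', 'n' }

From A → P:
  - P is a non-terminal: add FIRST(P) \ {ε} = { '*', 'd', 'n' }
    P is not nullable, so stop
From A → ε:
  - ε-production, so ε ∈ FIRST(A)

Collecting: FIRST(A) = { '*', 'd', 'n', ε }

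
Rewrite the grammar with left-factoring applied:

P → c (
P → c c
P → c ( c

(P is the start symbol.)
Left-factoring transforms A → αβ₁ | αβ₂ into A → αA' and A' → β₁ | β₂
(α is the longest common prefix among the alternatives). Repeat until
no nonterminal has two alternatives with a common prefix.

Round 1: P has alternatives sharing prefix 'c'. Introduce P': P → c P'
  Add: P' → (
  Add: P' → c
  Add: P' → ( c

Round 2: P' has alternatives sharing prefix '('. Introduce P'': P' → ( P''
  Add: P'' → ε
  Add: P'' → c

No remaining common prefixes — done.

Resulting grammar:
P → c P'
P' → ( P''
P'' → ε
P'' → c
P' → c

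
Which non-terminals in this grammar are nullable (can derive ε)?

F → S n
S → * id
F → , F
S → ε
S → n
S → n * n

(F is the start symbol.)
{ 'S' }

ε-productions: S → ε
So S is immediately nullable.
No further non-terminal can be added: every production for the remaining non-terminals contains a terminal or a non-nullable non-terminal.
Nullable = { 'S' }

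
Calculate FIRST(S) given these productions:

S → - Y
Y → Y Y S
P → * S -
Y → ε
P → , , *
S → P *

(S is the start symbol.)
To compute FIRST(S), examine every production with S on the left-hand side, reading each right-hand side left to right until a non-nullable symbol is reached.

FIRST sets of the other non-terminals involved (by the same procedure, iterated to a fixed point):
  FIRST(P) = { '*', ',' }

From S → - Y:
  - '-' is a terminal: add '-' and stop
From S → P *:
  - P is a non-terminal: add FIRST(P) \ {ε} = { '*', ',' }
    P is not nullable, so stop

Collecting: FIRST(S) = { '*', ',', '-' }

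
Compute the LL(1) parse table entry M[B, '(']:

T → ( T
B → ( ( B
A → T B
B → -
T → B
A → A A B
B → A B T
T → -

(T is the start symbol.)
To find M[B, '('], we find productions for B where '(' is in the predict set (PREDICT(N → α) = (FIRST(α) \ {ε}) ∪ (FOLLOW(N) if α ⇒* ε)).

Relevant sets:
  FIRST(A) = { '(', '-' }

B → ( ( B: PREDICT = { '(' }
  '(' is in predict set, so this production goes in M[B, '(']
B → -: PREDICT = { '-' }
B → A B T: PREDICT = { '(', '-' }
  '(' is in predict set, so this production goes in M[B, '(']

M[B, '('] = B → ( ( B, B → A B T  (a multiply-defined cell — the grammar is not LL(1))

Answer: B → ( ( B, B → A B T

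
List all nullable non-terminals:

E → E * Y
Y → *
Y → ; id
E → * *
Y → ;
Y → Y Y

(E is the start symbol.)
There are no ε-productions, so no non-terminal can derive ε.
No non-terminals are nullable.

Answer: None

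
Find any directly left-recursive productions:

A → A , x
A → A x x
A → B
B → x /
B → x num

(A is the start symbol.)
Yes, A is left-recursive

Direct left recursion occurs when N → N α for some non-terminal N (the right-hand side begins with the left-hand side itself).

A → A , x: LEFT RECURSIVE (starts with A)
A → A x x: LEFT RECURSIVE (starts with A)
A → B: starts with B
B → x /: starts with x
B → x num: starts with x

The grammar has direct left recursion on: A.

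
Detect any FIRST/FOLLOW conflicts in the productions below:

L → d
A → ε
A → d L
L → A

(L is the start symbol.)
A FIRST/FOLLOW conflict occurs when a non-terminal N has a nullable alternative N → β (β ⇒* ε) and another alternative N → α with FIRST(α) ∩ FOLLOW(N) ≠ ∅: on such a lookahead the parser cannot decide between expanding α and letting N vanish via β.

Nullable non-terminals: A, L.
FIRST sets used below: FIRST(A) = { 'd', ε }

A: nullable alternative(s) A → ε; FOLLOW(A) = { $ }
  A → ε: FIRST \ {ε} = { } — this is the only nullable alternative, skip
  A → d L: FIRST \ {ε} = { 'd' } — disjoint from FOLLOW(A)

L: nullable alternative(s) L → A; FOLLOW(L) = { $ }
  L → d: FIRST \ {ε} = { 'd' } — disjoint from FOLLOW(L)
  L → A: FIRST \ {ε} = { 'd' } — this is the only nullable alternative, skip

No FIRST/FOLLOW conflicts found.

Answer: No FIRST/FOLLOW conflicts.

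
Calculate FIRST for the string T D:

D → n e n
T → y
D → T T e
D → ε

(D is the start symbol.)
FIRST sets of the non-terminals involved (from the grammar, by fixed-point iteration):
  FIRST(T) = { 'y' }

To compute FIRST(T D), process the symbols left to right:
Symbol T is a non-terminal. Add FIRST(T) \ {ε} = { 'y' }
T is not nullable (ε ∉ FIRST(T)), so stop here.
FIRST(T D) = { 'y' }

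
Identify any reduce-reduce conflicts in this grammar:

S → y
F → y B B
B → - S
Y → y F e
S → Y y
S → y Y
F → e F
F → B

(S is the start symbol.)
A reduce-reduce conflict occurs when an LR(0) state has two complete items [A → α .] and [B → β .] — both call for a reduction, and with no lookahead the parser cannot choose between them.

Augment with S' → S and build the canonical LR(0) collection (I0 = CLOSURE({[S' → . S]}), then GOTO on every symbol after a dot until no new states appear). It has 18 states:
  I0: { [S → . Y y], [S → . y Y], [S → . y], [S' → . S], [Y → . y F e] }  — shift
  I1: { [S' → S .] }  — accept
  I2: { [S → Y . y] }  — shift
  I3: { [B → . - S], [F → . B], [F → . e F], [F → . y B B], [S → y . Y], [S → y .], [Y → . y F e], [Y → y . F e] }  — shift, reduce
  I4: { [B → - . S], [S → . Y y], [S → . y Y], [S → . y], [Y → . y F e] }  — shift
  I5: { [F → B .] }  — reduce
  I6: { [Y → y F . e] }  — shift
  I7: { [S → y Y .] }  — reduce
  I8: { [B → . - S], [F → . B], [F → . e F], [F → . y B B], [F → e . F] }  — shift
  I9: { [B → . - S], [F → . B], [F → . e F], [F → . y B B], [F → y . B B], [Y → y . F e] }  — shift
  I10: { [B → . - S], [F → B .], [F → y B . B] }  — shift, reduce
  I11: { [B → . - S], [F → y . B B] }  — shift
  I12: { [B → . - S], [F → y B . B] }  — shift
  I13: { [F → y B B .] }  — reduce
  I14: { [F → e F .] }  — reduce
  I15: { [Y → y F e .] }  — reduce
  I16: { [B → - S .] }  — reduce
  I17: { [S → Y y .] }  — reduce

No state contains more than one complete item.

Answer: No reduce-reduce conflicts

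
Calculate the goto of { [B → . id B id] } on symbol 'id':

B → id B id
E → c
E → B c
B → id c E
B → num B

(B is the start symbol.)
GOTO(I, 'id') = CLOSURE({ [A → αX.β] : [A → α.Xβ] ∈ I, X = 'id' })

Items with dot before 'id', with the dot advanced:
  [B → . id B id] → [B → id . B id]
Closure of the advanced items:
  [B → id . B id] has the dot before B: add [B → . id B id], [B → . id c E], [B → . num B]

GOTO = { [B → . id B id], [B → . id c E], [B → . num B], [B → id . B id] }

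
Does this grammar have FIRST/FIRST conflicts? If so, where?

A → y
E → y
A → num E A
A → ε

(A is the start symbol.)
No FIRST/FIRST conflicts.

A FIRST/FIRST conflict occurs when two productions N → α and N → β for the same non-terminal have FIRST(α) ∩ FIRST(β) ≠ ∅ (with ε ∈ FIRST of a nullable right-hand side, so two nullable alternatives also conflict).

Productions for A:
  A → y: FIRST = { 'y' }
  A → num E A: FIRST = { 'num' }
  A → ε: FIRST = { ε }
E has only one production, so no FIRST/FIRST conflict is possible there.

All alternatives of each non-terminal have pairwise disjoint FIRST sets.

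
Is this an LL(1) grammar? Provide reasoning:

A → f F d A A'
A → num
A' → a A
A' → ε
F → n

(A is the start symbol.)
A grammar is LL(1) if for each non-terminal N with multiple productions, the predict sets of those productions are pairwise disjoint, where PREDICT(N → α) = (FIRST(α) \ {ε}) ∪ (FOLLOW(N) if α ⇒* ε).

Relevant sets:
  FOLLOW(A') = { $, 'a' }

For A:
  PREDICT(A → f F d A A') = { 'f' }
  PREDICT(A → num) = { 'num' }
For A':
  PREDICT(A' → a A) = { 'a' }
  PREDICT(A' → ε) = { $, 'a' }
F has a single production, so nothing to check there.

Conflict found: Predict set conflict for A': { 'a' }
The grammar is NOT LL(1).

Answer: No. Predict set conflict for A': { 'a' }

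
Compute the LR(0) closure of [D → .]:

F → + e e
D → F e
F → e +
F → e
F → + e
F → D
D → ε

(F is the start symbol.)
{ [D → .] }

To compute CLOSURE, for each item [A → α.Bβ] where B is a non-terminal, add [B → .γ] for all productions B → γ; repeat for the newly added items until nothing changes.

Start with: [D → .]
The dot is at the end, so nothing is added.

CLOSURE = { [D → .] }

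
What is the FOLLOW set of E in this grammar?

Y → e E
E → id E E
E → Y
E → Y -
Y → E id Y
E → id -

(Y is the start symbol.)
{ $, '-', 'e', 'id' }

To compute FOLLOW(E), find every occurrence of E on a right-hand side N → α E β: add FIRST(β) \ {ε}, and if β is empty or nullable also add FOLLOW(N). Iterate to a fixed point.

In Y → e E: E is at the end, add FOLLOW(Y)
In E → id E E: E is followed by E, add FIRST(E) \ {ε} = { 'e', 'id' }
In E → id E E: E is at the end; this adds FOLLOW(E) to itself — nothing new
In Y → E id Y: E is followed by id Y, add FIRST(id Y) \ {ε} = { 'id' }

The FOLLOW sets referred to above (computed the same way, to a fixed point):
  FOLLOW(Y) = { $, '-', 'e', 'id' }

Taking the union: FOLLOW(E) = { $, '-', 'e', 'id' }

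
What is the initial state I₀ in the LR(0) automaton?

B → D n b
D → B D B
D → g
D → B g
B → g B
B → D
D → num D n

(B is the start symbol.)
{ [B → . D n b], [B → . D], [B → . g B], [B' → . B], [D → . B D B], [D → . B g], [D → . g], [D → . num D n] }

First, augment the grammar with B' → B
I₀ = CLOSURE({ [B' → . B] }):
  [B' → . B] has the dot before B: add [B → . D n b], [B → . g B], [B → . D]
  [B → . D n b] has the dot before D: add [D → . B D B], [D → . g], [D → . B g], [D → . num D n]
No further items can be added.

I₀ = { [B → . D n b], [B → . D], [B → . g B], [B' → . B], [D → . B D B], [D → . B g], [D → . g], [D → . num D n] }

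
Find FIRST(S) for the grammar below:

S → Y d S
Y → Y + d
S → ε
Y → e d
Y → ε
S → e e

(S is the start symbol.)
{ '+', 'd', 'e', ε }

To compute FIRST(S), examine every production with S on the left-hand side, reading each right-hand side left to right until a non-nullable symbol is reached.

FIRST sets of the other non-terminals involved (by the same procedure, iterated to a fixed point):
  FIRST(Y) = { '+', 'e', ε }

From S → Y d S:
  - Y is a non-terminal: add FIRST(Y) \ {ε} = { '+', 'e' }
    Y is nullable, so continue to the next symbol
  - d is a terminal: add 'd' and stop
From S → ε:
  - ε-production, so ε ∈ FIRST(S)
From S → e e:
  - e is a terminal: add 'e' and stop

Collecting: FIRST(S) = { '+', 'd', 'e', ε }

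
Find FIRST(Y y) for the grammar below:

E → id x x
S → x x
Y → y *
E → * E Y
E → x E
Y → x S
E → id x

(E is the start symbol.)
FIRST sets of the non-terminals involved (from the grammar, by fixed-point iteration):
  FIRST(Y) = { 'x', 'y' }

To compute FIRST(Y y), process the symbols left to right:
Symbol Y is a non-terminal. Add FIRST(Y) \ {ε} = { 'x', 'y' }
Y is not nullable (ε ∉ FIRST(Y)), so stop here.
FIRST(Y y) = { 'x', 'y' }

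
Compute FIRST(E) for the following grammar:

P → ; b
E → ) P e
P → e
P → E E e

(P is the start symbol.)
To compute FIRST(E), examine every production with E on the left-hand side, reading each right-hand side left to right until a non-nullable symbol is reached.

From E → ) P e:
  - ')' is a terminal: add ')' and stop

Collecting: FIRST(E) = { ')' }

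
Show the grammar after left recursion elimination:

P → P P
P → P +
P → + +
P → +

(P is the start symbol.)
P → + + P'
P → + P'
P' → P P'
P' → + P'
P' → ε

P is directly left-recursive. The standard transformation for
  A → A α₁ | ... | A α_m | β₁ | ... | β_n
is
  A  → β₁ A' | ... | β_n A'
  A' → α₁ A' | ... | α_m A' | ε

P → + + becomes P → + + P'
P → + becomes P → + P'
P → P P becomes P' → P P'
P → P + becomes P' → + P'
Add P' → ε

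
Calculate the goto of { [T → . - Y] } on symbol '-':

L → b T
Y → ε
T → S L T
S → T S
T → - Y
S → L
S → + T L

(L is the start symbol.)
{ [T → - . Y], [Y → .] }

GOTO(I, '-') = CLOSURE({ [A → αX.β] : [A → α.Xβ] ∈ I, X = '-' })

Items with dot before '-', with the dot advanced:
  [T → . - Y] → [T → - . Y]
Closure of the advanced items:
  [T → - . Y] has the dot before Y: add [Y → .]

GOTO = { [T → - . Y], [Y → .] }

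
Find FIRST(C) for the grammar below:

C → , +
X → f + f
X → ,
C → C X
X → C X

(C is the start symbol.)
From C → , +:
  - ',' is a terminal: add ',' and stop
From C → C X:
  - C is the symbol being defined: contributes nothing new
    C is not nullable, so stop

Collecting: FIRST(C) = { ',' }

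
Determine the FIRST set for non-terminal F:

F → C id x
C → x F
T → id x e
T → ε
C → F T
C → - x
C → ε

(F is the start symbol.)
{ '-', 'id', 'x' }

FIRST sets of the other non-terminals involved (by the same procedure, iterated to a fixed point):
  FIRST(C) = { '-', 'id', 'x', ε }

From F → C id x:
  - C is a non-terminal: add FIRST(C) \ {ε} = { '-', 'id', 'x' }
    C is nullable, so continue to the next symbol
  - id is a terminal: add 'id' and stop

Collecting: FIRST(F) = { '-', 'id', 'x' }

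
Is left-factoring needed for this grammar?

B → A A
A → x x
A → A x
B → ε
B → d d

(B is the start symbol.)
Left-factoring is needed when two productions for the same non-terminal
share a common prefix on the right-hand side.

Productions for B:
  B → A A
  B → ε
  B → d d
Productions for A:
  A → x x
  A → A x

No common prefixes found.

Answer: No, left-factoring is not needed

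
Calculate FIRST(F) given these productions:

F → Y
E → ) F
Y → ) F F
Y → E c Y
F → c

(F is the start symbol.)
FIRST sets of the other non-terminals involved (by the same procedure, iterated to a fixed point):
  FIRST(Y) = { ')' }

From F → Y:
  - Y is a non-terminal: add FIRST(Y) \ {ε} = { ')' }
    Y is not nullable, so stop
From F → c:
  - c is a terminal: add 'c' and stop

Collecting: FIRST(F) = { ')', 'c' }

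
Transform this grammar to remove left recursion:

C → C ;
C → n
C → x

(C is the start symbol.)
C → n C'
C → x C'
C' → ; C'
C' → ε

C is directly left-recursive. The standard transformation for
  A → A α₁ | ... | A α_m | β₁ | ... | β_n
is
  A  → β₁ A' | ... | β_n A'
  A' → α₁ A' | ... | α_m A' | ε

C → n becomes C → n C'
C → x becomes C → x C'
C → C ; becomes C' → ; C'
Add C' → ε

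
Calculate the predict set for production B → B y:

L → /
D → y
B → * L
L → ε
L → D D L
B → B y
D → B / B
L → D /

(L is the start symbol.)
{ '*' }

PREDICT(B → B y) = (FIRST(RHS) \ {ε}) ∪ (FOLLOW(B) if ε ∈ FIRST(RHS), i.e. RHS ⇒* ε)
FIRST(B) = { '*' }
FIRST(B y) = { '*' }
ε ∉ FIRST(B y), so FOLLOW(B) is not added.
PREDICT(B → B y) = { '*' }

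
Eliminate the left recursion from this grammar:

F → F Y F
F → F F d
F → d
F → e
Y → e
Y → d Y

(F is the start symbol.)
F is directly left-recursive. The standard transformation for
  A → A α₁ | ... | A α_m | β₁ | ... | β_n
is
  A  → β₁ A' | ... | β_n A'
  A' → α₁ A' | ... | α_m A' | ε

F → d becomes F → d F'
F → e becomes F → e F'
F → F Y F becomes F' → Y F F'
F → F F d becomes F' → F d F'
Add F' → ε

Productions for other non-terminals are unchanged:
  Y → e
  Y → d Y

Resulting grammar:
F → d F'
F → e F'
F' → Y F F'
F' → F d F'
F' → ε
Y → e
Y → d Y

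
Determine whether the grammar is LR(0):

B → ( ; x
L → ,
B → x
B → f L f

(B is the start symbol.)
Yes, the grammar is LR(0)

A grammar is LR(0) if no state in the canonical LR(0) collection has:
  - both a shift item (dot before a terminal) and a complete item (shift-reduce conflict), or
  - two or more complete items (reduce-reduce conflict; the accept item [B' → B .] counts as a complete item here).

Augment with B' → B and build the canonical LR(0) collection (I0 = CLOSURE({[B' → . B]}), then GOTO on every symbol after a dot until no new states appear). It has 10 states:
  I0: { [B → . ( ; x], [B → . f L f], [B → . x], [B' → . B] }  — shift
  I1: { [B → ( . ; x] }  — shift
  I2: { [B' → B .] }  — accept
  I3: { [B → f . L f], [L → . ,] }  — shift
  I4: { [B → x .] }  — reduce
  I5: { [L → , .] }  — reduce
  I6: { [B → f L . f] }  — shift
  I7: { [B → f L f .] }  — reduce
  I8: { [B → ( ; . x] }  — shift
  I9: { [B → ( ; x .] }  — reduce

Every state is either a pure shift/goto state or contains exactly one complete item and nothing to shift — no conflicts. The grammar is LR(0).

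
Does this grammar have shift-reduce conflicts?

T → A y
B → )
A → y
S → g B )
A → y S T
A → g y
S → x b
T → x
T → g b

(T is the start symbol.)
Yes — I5: [A → y .] vs [S → . g B )]

Augment with T' → T and build the canonical LR(0) collection (I0 = CLOSURE({[T' → . T]}), then GOTO on every symbol after a dot until no new states appear). It has 17 states:
  I0: { [A → . g y], [A → . y S T], [A → . y], [T → . A y], [T → . g b], [T → . x], [T' → . T] }  — shift
  I1: { [T → A . y] }  — shift
  I2: { [T' → T .] }  — accept
  I3: { [A → g . y], [T → g . b] }  — shift
  I4: { [T → x .] }  — reduce
  I5: { [A → y . S T], [A → y .], [S → . g B )], [S → . x b] }  — shift, reduce
  I6: { [A → . g y], [A → . y S T], [A → . y], [A → y S . T], [T → . A y], [T → . g b], [T → . x] }  — shift
  I7: { [B → . )], [S → g . B )] }  — shift
  I8: { [S → x . b] }  — shift
  I9: { [S → x b .] }  — reduce
  I10: { [B → ) .] }  — reduce
  I11: { [S → g B . )] }  — shift
  I12: { [S → g B ) .] }  — reduce
  I13: { [A → y S T .] }  — reduce
  I14: { [T → g b .] }  — reduce
  I15: { [A → g y .] }  — reduce
  I16: { [T → A y .] }  — reduce

I5 contains reduce item [A → y .] and shift items [S → . g B )], [S → . x b] — shift-reduce conflict.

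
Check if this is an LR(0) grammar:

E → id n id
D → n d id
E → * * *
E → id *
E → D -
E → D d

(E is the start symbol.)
Augment with E' → E and build the canonical LR(0) collection (I0 = CLOSURE({[E' → . E]}), then GOTO on every symbol after a dot until no new states appear). It has 15 states:
  I0: { [D → . n d id], [E → . * * *], [E → . D -], [E → . D d], [E → . id *], [E → . id n id], [E' → . E] }  — shift
  I1: { [E → * . * *] }  — shift
  I2: { [E → D . -], [E → D . d] }  — shift
  I3: { [E' → E .] }  — accept
  I4: { [E → id . *], [E → id . n id] }  — shift
  I5: { [D → n . d id] }  — shift
  I6: { [D → n d . id] }  — shift
  I7: { [D → n d id .] }  — reduce
  I8: { [E → id * .] }  — reduce
  I9: { [E → id n . id] }  — shift
  I10: { [E → id n id .] }  — reduce
  I11: { [E → D - .] }  — reduce
  I12: { [E → D d .] }  — reduce
  I13: { [E → * * . *] }  — shift
  I14: { [E → * * * .] }  — reduce

Every state is either a pure shift/goto state or contains exactly one complete item and nothing to shift — no conflicts. The grammar is LR(0).

Answer: Yes, the grammar is LR(0)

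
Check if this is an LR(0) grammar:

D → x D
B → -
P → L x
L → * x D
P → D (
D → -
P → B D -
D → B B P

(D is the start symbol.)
No. Reduce-reduce conflict: [B → - .] and [D → - .]

Augment with D' → D and build the canonical LR(0) collection (I0 = CLOSURE({[D' → . D]}), then GOTO on every symbol after a dot until no new states appear). It has 22 states:
  I0: { [B → . -], [D → . -], [D → . B B P], [D → . x D], [D' → . D] }  — shift
  I1: { [B → - .], [D → - .] }  — 2 reduces
  I2: { [B → . -], [D → B . B P] }  — shift
  I3: { [D' → D .] }  — accept
  I4: { [B → . -], [D → . -], [D → . B B P], [D → . x D], [D → x . D] }  — shift
  I5: { [D → x D .] }  — reduce
  I6: { [B → - .] }  — reduce
  I7: { [B → . -], [D → . -], [D → . B B P], [D → . x D], [D → B B . P], [L → . * x D], [P → . B D -], [P → . D (], [P → . L x] }  — shift
  I8: { [L → * . x D] }  — shift
  I9: { [B → . -], [D → . -], [D → . B B P], [D → . x D], [D → B . B P], [P → B . D -] }  — shift
  I10: { [P → D . (] }  — shift
  I11: { [P → L . x] }  — shift
  I12: { [D → B B P .] }  — reduce
  I13: { [P → L x .] }  — reduce
  I14: { [P → D ( .] }  — reduce
  I15: { [B → . -], [D → . -], [D → . B B P], [D → . x D], [D → B . B P], [D → B B . P], [L → . * x D], [P → . B D -], [P → . D (], [P → . L x] }  — shift
  I16: { [P → B D . -] }  — shift
  I17: { [P → B D - .] }  — reduce
  I18: { [B → . -], [D → . -], [D → . B B P], [D → . x D], [D → B . B P], [D → B B . P], [L → . * x D], [P → . B D -], [P → . D (], [P → . L x], [P → B . D -] }  — shift
  I19: { [P → B D . -], [P → D . (] }  — shift
  I20: { [B → . -], [D → . -], [D → . B B P], [D → . x D], [L → * x . D] }  — shift
  I21: { [L → * x D .] }  — reduce

Conflict in state I1:
  Reduce-reduce conflict: [B → - .] and [D → - .]
So the grammar is NOT LR(0).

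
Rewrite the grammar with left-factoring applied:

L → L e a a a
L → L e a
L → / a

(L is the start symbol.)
L → L e a L'
L' → a a
L' → ε
L → / a

Left-factoring transforms A → αβ₁ | αβ₂ into A → αA' and A' → β₁ | β₂
(α is the longest common prefix among the alternatives). Repeat until
no nonterminal has two alternatives with a common prefix.

Round 1: L has alternatives sharing prefix 'L e a'. Introduce L': L → L e a L'
  Add: L' → a a
  Add: L' → ε

No remaining common prefixes — done.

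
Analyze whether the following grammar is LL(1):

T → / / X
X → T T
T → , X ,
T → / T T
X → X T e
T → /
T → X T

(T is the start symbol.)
No. Predict set conflict for T: { '/' }

A grammar is LL(1) if for each non-terminal N with multiple productions, the predict sets of those productions are pairwise disjoint, where PREDICT(N → α) = (FIRST(α) \ {ε}) ∪ (FOLLOW(N) if α ⇒* ε).

Relevant sets:
  FIRST(X) = { ',', '/' }
  FIRST(T) = { ',', '/' }

For T:
  PREDICT(T → '/' '/' X) = { '/' }
  PREDICT(T → ',' X ',') = { ',' }
  PREDICT(T → '/' T T) = { '/' }
  PREDICT(T → '/') = { '/' }
  PREDICT(T → X T) = { ',', '/' }
For X:
  PREDICT(X → T T) = { ',', '/' }
  PREDICT(X → X T e) = { ',', '/' }

Conflict found: Predict set conflict for T: { '/' }
The grammar is NOT LL(1).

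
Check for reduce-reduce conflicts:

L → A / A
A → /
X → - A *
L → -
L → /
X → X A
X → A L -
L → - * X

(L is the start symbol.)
A reduce-reduce conflict occurs when an LR(0) state has two complete items [A → α .] and [B → β .] — both call for a reduction, and with no lookahead the parser cannot choose between them.

Augment with L' → L and build the canonical LR(0) collection (I0 = CLOSURE({[L' → . L]}), then GOTO on every symbol after a dot until no new states appear). It has 17 states:
  I0: { [A → . /], [L → . - * X], [L → . -], [L → . /], [L → . A / A], [L' → . L] }  — shift
  I1: { [L → - . * X], [L → - .] }  — shift, reduce
  I2: { [A → / .], [L → / .] }  — 2 reduces
  I3: { [L → A . / A] }  — shift
  I4: { [L' → L .] }  — accept
  I5: { [A → . /], [L → A / . A] }  — shift
  I6: { [A → / .] }  — reduce
  I7: { [L → A / A .] }  — reduce
  I8: { [A → . /], [L → - * . X], [X → . - A *], [X → . A L -], [X → . X A] }  — shift
  I9: { [A → . /], [X → - . A *] }  — shift
  I10: { [A → . /], [L → . - * X], [L → . -], [L → . /], [L → . A / A], [X → A . L -] }  — shift
  I11: { [A → . /], [L → - * X .], [X → X . A] }  — shift, reduce
  I12: { [X → X A .] }  — reduce
  I13: { [X → A L . -] }  — shift
  I14: { [X → A L - .] }  — reduce
  I15: { [X → - A . *] }  — shift
  I16: { [X → - A * .] }  — reduce

I2 contains complete items [A → / .], [L → / .] — reduce-reduce conflict.

Answer: Yes — I2: [A → / .] vs [L → / .]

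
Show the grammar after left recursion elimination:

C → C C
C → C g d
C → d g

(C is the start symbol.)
C is directly left-recursive. The standard transformation for
  A → A α₁ | ... | A α_m | β₁ | ... | β_n
is
  A  → β₁ A' | ... | β_n A'
  A' → α₁ A' | ... | α_m A' | ε

C → d g becomes C → d g C'
C → C C becomes C' → C C'
C → C g d becomes C' → g d C'
Add C' → ε

Resulting grammar:
C → d g C'
C' → C C'
C' → g d C'
C' → ε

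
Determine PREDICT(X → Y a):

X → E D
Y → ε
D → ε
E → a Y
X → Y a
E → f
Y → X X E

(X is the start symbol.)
{ 'a', 'f' }

PREDICT(X → Y a) = (FIRST(RHS) \ {ε}) ∪ (FOLLOW(X) if ε ∈ FIRST(RHS), i.e. RHS ⇒* ε)
FIRST(Y) = { 'a', 'f', ε }
FIRST(Y a) = { 'a', 'f' }
ε ∉ FIRST(Y a), so FOLLOW(X) is not added.
PREDICT(X → Y a) = { 'a', 'f' }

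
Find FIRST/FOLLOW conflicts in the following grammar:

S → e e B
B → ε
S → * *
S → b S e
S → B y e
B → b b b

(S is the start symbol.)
No FIRST/FOLLOW conflicts.

A FIRST/FOLLOW conflict occurs when a non-terminal N has a nullable alternative N → β (β ⇒* ε) and another alternative N → α with FIRST(α) ∩ FOLLOW(N) ≠ ∅: on such a lookahead the parser cannot decide between expanding α and letting N vanish via β.

Nullable non-terminals: B.

B: nullable alternative(s) B → ε; FOLLOW(B) = { $, 'e', 'y' }
  B → ε: FIRST \ {ε} = { } — this is the only nullable alternative, skip
  B → b b b: FIRST \ {ε} = { 'b' } — disjoint from FOLLOW(B)

S has no nullable alternative, so no FIRST/FOLLOW check is needed there.

No FIRST/FOLLOW conflicts found.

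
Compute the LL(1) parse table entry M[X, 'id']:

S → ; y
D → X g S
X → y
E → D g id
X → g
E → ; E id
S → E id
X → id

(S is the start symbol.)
X → id

To find M[X, 'id'], we find productions for X where 'id' is in the predict set (PREDICT(N → α) = (FIRST(α) \ {ε}) ∪ (FOLLOW(N) if α ⇒* ε)).

X → y: PREDICT = { 'y' }
X → g: PREDICT = { 'g' }
X → id: PREDICT = { 'id' }
  'id' is in predict set, so this production goes in M[X, 'id']

M[X, 'id'] = X → id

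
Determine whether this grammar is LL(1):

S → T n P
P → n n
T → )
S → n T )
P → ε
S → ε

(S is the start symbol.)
Relevant sets:
  FIRST(T) = { ')' }
  FOLLOW(S) = { $ }
  FOLLOW(P) = { $ }

For S:
  PREDICT(S → T n P) = { ')' }
  PREDICT(S → n T ')') = { 'n' }
  PREDICT(S → ε) = { $ }
For P:
  PREDICT(P → n n) = { 'n' }
  PREDICT(P → ε) = { $ }
T has a single production, so nothing to check there.

All predict sets are disjoint. The grammar IS LL(1).

Answer: Yes, the grammar is LL(1).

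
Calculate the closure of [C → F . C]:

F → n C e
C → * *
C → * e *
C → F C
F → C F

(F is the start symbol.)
{ [C → . * *], [C → . * e *], [C → . F C], [C → F . C], [F → . C F], [F → . n C e] }

Start with: [C → F . C]
  [C → F . C] has the dot before C: add [C → . * *], [C → . * e *], [C → . F C]
  [C → . F C] has the dot before F: add [F → . n C e], [F → . C F]
No further items can be added.

CLOSURE = { [C → . * *], [C → . * e *], [C → . F C], [C → F . C], [F → . C F], [F → . n C e] }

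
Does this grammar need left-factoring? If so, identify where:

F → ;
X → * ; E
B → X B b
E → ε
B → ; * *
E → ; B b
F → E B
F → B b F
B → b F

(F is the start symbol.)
No, left-factoring is not needed

Left-factoring is needed when two productions for the same non-terminal
share a common prefix on the right-hand side.

Productions for F:
  F → ;
  F → E B
  F → B b F
Productions for B:
  B → X B b
  B → ; * *
  B → b F
Productions for E:
  E → ε
  E → ; B b

No common prefixes found.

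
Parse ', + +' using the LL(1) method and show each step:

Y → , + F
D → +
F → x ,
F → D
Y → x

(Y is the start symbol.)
Stack is shown with the top on the left.

Stack    Input    Action
------------------------
Y $      , + + $  output Y → , + F
, + F $  , + + $  match ','
+ F $    + + $    match '+'
F $      + $      output F → D
D $      + $      output D → +
+ $      + $      match '+'
$        $        accept

The string is accepted.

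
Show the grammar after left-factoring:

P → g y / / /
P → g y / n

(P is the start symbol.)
Left-factoring transforms A → αβ₁ | αβ₂ into A → αA' and A' → β₁ | β₂
(α is the longest common prefix among the alternatives). Repeat until
no nonterminal has two alternatives with a common prefix.

Round 1: P has alternatives sharing prefix 'g y /'. Introduce P': P → g y / P'
  Add: P' → / /
  Add: P' → n

No remaining common prefixes — done.

Resulting grammar:
P → g y / P'
P' → / /
P' → n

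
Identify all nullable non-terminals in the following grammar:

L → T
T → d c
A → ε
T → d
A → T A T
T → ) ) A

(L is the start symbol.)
{ 'A' }

ε-productions: A → ε
So A is immediately nullable.
No further non-terminal can be added: every production for the remaining non-terminals contains a terminal or a non-nullable non-terminal.
Nullable = { 'A' }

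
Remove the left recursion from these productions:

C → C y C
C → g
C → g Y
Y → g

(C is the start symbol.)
C is directly left-recursive. The standard transformation for
  A → A α₁ | ... | A α_m | β₁ | ... | β_n
is
  A  → β₁ A' | ... | β_n A'
  A' → α₁ A' | ... | α_m A' | ε

C → g becomes C → g C'
C → g Y becomes C → g Y C'
C → C y C becomes C' → y C C'
Add C' → ε

Productions for other non-terminals are unchanged:
  Y → g

Resulting grammar:
C → g C'
C → g Y C'
C' → y C C'
C' → ε
Y → g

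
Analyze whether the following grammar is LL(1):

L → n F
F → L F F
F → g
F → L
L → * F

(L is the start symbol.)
A grammar is LL(1) if for each non-terminal N with multiple productions, the predict sets of those productions are pairwise disjoint, where PREDICT(N → α) = (FIRST(α) \ {ε}) ∪ (FOLLOW(N) if α ⇒* ε).

Relevant sets:
  FIRST(L) = { '*', 'n' }

For L:
  PREDICT(L → n F) = { 'n' }
  PREDICT(L → '*' F) = { '*' }
For F:
  PREDICT(F → L F F) = { '*', 'n' }
  PREDICT(F → g) = { 'g' }
  PREDICT(F → L) = { '*', 'n' }

Conflict found: Predict set conflict for F: { '*', 'n' }
The grammar is NOT LL(1).

Answer: No. Predict set conflict for F: { '*', 'n' }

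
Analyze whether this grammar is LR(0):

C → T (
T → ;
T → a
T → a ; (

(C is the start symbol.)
Augment with C' → C and build the canonical LR(0) collection (I0 = CLOSURE({[C' → . C]}), then GOTO on every symbol after a dot until no new states appear). It has 8 states:
  I0: { [C → . T (], [C' → . C], [T → . ;], [T → . a ; (], [T → . a] }  — shift
  I1: { [T → ; .] }  — reduce
  I2: { [C' → C .] }  — accept
  I3: { [C → T . (] }  — shift
  I4: { [T → a . ; (], [T → a .] }  — shift, reduce
  I5: { [T → a ; . (] }  — shift
  I6: { [T → a ; ( .] }  — reduce
  I7: { [C → T ( .] }  — reduce

Conflict in state I4:
  Shift-reduce conflict between [T → a .] and [T → a . ; (]
So the grammar is NOT LR(0).

Answer: No. Shift-reduce conflict between [T → a .] and [T → a . ; (]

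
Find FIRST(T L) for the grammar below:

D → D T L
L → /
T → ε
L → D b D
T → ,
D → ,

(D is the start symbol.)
{ ',', '/' }

FIRST sets of the non-terminals involved (from the grammar, by fixed-point iteration):
  FIRST(T) = { ',', ε }
  FIRST(L) = { ',', '/' }

To compute FIRST(T L), process the symbols left to right:
Symbol T is a non-terminal. Add FIRST(T) \ {ε} = { ',' }
T is nullable (ε ∈ FIRST(T)), continue to the next symbol.
Symbol L is a non-terminal. Add FIRST(L) \ {ε} = { ',', '/' }
L is not nullable (ε ∉ FIRST(L)), so stop here.
FIRST(T L) = { ',', '/' }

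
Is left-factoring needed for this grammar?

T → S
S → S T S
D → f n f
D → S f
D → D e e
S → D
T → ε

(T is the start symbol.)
No, left-factoring is not needed

Left-factoring is needed when two productions for the same non-terminal
share a common prefix on the right-hand side.

Productions for T:
  T → S
  T → ε
Productions for S:
  S → S T S
  S → D
Productions for D:
  D → f n f
  D → S f
  D → D e e

No common prefixes found.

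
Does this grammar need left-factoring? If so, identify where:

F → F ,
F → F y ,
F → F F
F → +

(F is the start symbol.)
Yes, F has productions with common prefix 'F'

Left-factoring is needed when two productions for the same non-terminal
share a common prefix on the right-hand side.

Productions for F:
  F → F ,
  F → F y ,
  F → F F
  F → +

Found common prefix 'F' in productions for F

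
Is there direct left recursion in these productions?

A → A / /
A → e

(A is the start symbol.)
Yes, A is left-recursive

Direct left recursion occurs when N → N α for some non-terminal N (the right-hand side begins with the left-hand side itself).

A → A / /: LEFT RECURSIVE (starts with A)
A → e: starts with e

The grammar has direct left recursion on: A.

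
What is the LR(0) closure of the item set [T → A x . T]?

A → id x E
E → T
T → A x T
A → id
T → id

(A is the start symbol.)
{ [A → . id x E], [A → . id], [T → . A x T], [T → . id], [T → A x . T] }

To compute CLOSURE, for each item [A → α.Bβ] where B is a non-terminal, add [B → .γ] for all productions B → γ; repeat for the newly added items until nothing changes.

Start with: [T → A x . T]
  [T → A x . T] has the dot before T: add [T → . A x T], [T → . id]
  [T → . A x T] has the dot before A: add [A → . id x E], [A → . id]
No further items can be added.

CLOSURE = { [A → . id x E], [A → . id], [T → . A x T], [T → . id], [T → A x . T] }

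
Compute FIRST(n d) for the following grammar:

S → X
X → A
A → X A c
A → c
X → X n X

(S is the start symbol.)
To compute FIRST(n d), process the symbols left to right:
Symbol n is a terminal. Add 'n' and stop.
FIRST(n d) = { 'n' }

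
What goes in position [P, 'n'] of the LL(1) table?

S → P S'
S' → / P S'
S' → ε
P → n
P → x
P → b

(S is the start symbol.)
To find M[P, 'n'], we find productions for P where 'n' is in the predict set (PREDICT(N → α) = (FIRST(α) \ {ε}) ∪ (FOLLOW(N) if α ⇒* ε)).

P → n: PREDICT = { 'n' }
  'n' is in predict set, so this production goes in M[P, 'n']
P → x: PREDICT = { 'x' }
P → b: PREDICT = { 'b' }

M[P, 'n'] = P → n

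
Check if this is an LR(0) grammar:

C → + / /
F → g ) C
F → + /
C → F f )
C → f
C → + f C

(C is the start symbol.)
Augment with C' → C and build the canonical LR(0) collection (I0 = CLOSURE({[C' → . C]}), then GOTO on every symbol after a dot until no new states appear). It has 14 states:
  I0: { [C → . + / /], [C → . + f C], [C → . F f )], [C → . f], [C' → . C], [F → . + /], [F → . g ) C] }  — shift
  I1: { [C → + . / /], [C → + . f C], [F → + . /] }  — shift
  I2: { [C' → C .] }  — accept
  I3: { [C → F . f )] }  — shift
  I4: { [C → f .] }  — reduce
  I5: { [F → g . ) C] }  — shift
  I6: { [C → . + / /], [C → . + f C], [C → . F f )], [C → . f], [F → . + /], [F → . g ) C], [F → g ) . C] }  — shift
  I7: { [F → g ) C .] }  — reduce
  I8: { [C → F f . )] }  — shift
  I9: { [C → F f ) .] }  — reduce
  I10: { [C → + / . /], [F → + / .] }  — shift, reduce
  I11: { [C → + f . C], [C → . + / /], [C → . + f C], [C → . F f )], [C → . f], [F → . + /], [F → . g ) C] }  — shift
  I12: { [C → + f C .] }  — reduce
  I13: { [C → + / / .] }  — reduce

Conflict in state I10:
  Shift-reduce conflict between [F → + / .] and [C → + / . /]
So the grammar is NOT LR(0).

Answer: No. Shift-reduce conflict between [F → + / .] and [C → + / . /]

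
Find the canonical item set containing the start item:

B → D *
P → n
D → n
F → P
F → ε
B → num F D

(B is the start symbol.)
{ [B → . D *], [B → . num F D], [B' → . B], [D → . n] }

First, augment the grammar with B' → B
I₀ = CLOSURE({ [B' → . B] }):
  [B' → . B] has the dot before B: add [B → . D *], [B → . num F D]
  [B → . D *] has the dot before D: add [D → . n]
No further items can be added.

I₀ = { [B → . D *], [B → . num F D], [B' → . B], [D → . n] }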